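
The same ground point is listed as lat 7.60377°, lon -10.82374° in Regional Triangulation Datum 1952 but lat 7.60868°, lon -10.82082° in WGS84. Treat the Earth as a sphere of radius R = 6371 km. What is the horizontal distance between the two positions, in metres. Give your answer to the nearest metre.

634 m

Δφ = 7.60868° − 7.60377° = +0.00491°; Δλ = -10.82082° − -10.82374° = +0.00292°.
1° along a meridian = πR/180 = 111195 m.
ΔN = Δφ × 111195 = 546.0 m; ΔE = Δλ × 111195 × cos(7.60377°) = +0.00292 × 111195 × 0.991207 = 321.8 m.
Distance = √(ΔE² + ΔN²) = √(321.8² + 546.0²) = 633.8 m.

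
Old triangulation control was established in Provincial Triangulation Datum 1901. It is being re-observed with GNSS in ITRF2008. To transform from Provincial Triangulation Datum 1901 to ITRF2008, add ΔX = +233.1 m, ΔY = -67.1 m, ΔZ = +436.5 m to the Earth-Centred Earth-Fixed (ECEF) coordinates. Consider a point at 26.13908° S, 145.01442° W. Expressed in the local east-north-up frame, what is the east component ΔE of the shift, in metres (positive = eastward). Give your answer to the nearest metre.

The local east axis at (φ, λ) is (−sin λ, cos λ, 0), so ΔE = −sin(-145.01442°)·233.1 + cos(-145.01442°)·(-67.1) = 188.63 m.

ΔE = 189 m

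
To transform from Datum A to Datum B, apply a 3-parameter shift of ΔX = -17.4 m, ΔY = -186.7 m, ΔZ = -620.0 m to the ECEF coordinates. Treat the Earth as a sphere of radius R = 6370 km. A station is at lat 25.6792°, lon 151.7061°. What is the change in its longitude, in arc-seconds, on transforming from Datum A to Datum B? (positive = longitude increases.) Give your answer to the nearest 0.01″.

sin φ = 0.433332, cos φ = 0.901234, sin λ = 0.473994, cos λ = -0.880528.
East component: ΔE = −sin λ·ΔX + cos λ·ΔY = −(0.473994)(-17.4) + (-0.880528)(-186.7) = 172.64 m.
1° of latitude spans πR/180 = 111177 m; at latitude φ, 1° of longitude spans that × cos φ = 100197.0 m, so Δλ = 172.64 / 100197.0 × 3600 = 6.203″.

Δλ = 6.20″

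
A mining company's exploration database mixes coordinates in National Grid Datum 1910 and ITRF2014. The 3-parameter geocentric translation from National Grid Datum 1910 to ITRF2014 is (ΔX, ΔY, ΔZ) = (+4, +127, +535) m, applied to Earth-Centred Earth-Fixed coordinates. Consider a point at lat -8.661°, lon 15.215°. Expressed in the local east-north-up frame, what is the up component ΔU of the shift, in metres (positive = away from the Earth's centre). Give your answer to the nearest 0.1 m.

The local up (radial) axis is (cos φ cos λ, cos φ sin λ, sin φ), giving ΔU = 3.816 + 32.950 − 80.565 = -43.80 m.

ΔU = -43.8 m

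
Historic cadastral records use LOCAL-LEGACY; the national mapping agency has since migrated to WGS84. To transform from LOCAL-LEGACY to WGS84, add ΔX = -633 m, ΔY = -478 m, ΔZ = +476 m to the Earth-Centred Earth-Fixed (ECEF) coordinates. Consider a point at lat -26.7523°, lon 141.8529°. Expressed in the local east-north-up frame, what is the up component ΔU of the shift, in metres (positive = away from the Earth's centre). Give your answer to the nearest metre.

The local up (radial) axis is (cos φ cos λ, cos φ sin λ, sin φ), giving ΔU = 444.524 − 263.649 − 214.264 = -33.39 m.

ΔU = -33 m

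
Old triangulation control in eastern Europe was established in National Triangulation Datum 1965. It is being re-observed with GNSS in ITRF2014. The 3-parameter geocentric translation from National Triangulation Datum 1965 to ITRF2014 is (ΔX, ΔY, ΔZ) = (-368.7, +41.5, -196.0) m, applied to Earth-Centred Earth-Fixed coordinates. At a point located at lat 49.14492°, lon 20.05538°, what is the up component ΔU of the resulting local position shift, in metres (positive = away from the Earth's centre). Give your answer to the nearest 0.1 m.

ΔU = -365.5 m

The local up (radial) axis is (cos φ cos λ, cos φ sin λ, sin φ), giving ΔU = -226.559 + 9.310 − 148.248 = -365.50 m.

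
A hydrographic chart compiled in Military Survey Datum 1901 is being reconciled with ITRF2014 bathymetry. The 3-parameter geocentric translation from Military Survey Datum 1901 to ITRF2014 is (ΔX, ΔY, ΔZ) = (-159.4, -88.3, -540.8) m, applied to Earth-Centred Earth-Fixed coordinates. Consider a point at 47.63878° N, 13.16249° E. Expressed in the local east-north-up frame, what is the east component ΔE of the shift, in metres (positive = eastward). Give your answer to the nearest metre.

The local east axis at (φ, λ) is (−sin λ, cos λ, 0), so ΔE = −sin(13.16249°)·(-159.4) + cos(13.16249°)·(-88.3) = -49.68 m.

ΔE = -50 m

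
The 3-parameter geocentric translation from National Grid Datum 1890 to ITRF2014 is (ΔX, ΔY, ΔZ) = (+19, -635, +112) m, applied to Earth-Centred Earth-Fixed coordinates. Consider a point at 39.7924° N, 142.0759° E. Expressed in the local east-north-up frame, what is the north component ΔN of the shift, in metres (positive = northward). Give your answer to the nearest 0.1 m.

The local north axis is (−sin φ cos λ, −sin φ sin λ, cos φ), giving ΔN = 9.592 + 249.783 + 86.057 = 345.43 m.

ΔN = 345.4 m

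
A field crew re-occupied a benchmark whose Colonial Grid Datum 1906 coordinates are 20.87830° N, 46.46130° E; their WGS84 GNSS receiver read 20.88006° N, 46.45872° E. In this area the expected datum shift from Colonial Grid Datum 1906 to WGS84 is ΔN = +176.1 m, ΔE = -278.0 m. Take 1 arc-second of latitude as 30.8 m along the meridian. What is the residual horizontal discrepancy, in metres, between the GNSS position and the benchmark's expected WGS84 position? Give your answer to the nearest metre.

Observed coordinate differences: Δφ = +0.00176°, Δλ = -0.00258°.
Converting to metres (1° lat = 110880 m, cos φ = 0.934340): observed ΔN = 195.1 m, observed ΔE = -267.3 m.
Subtracting the expected shift leaves a residual of 195.1 − (176.1) = 19.0 m north and -267.3 − (-278.0) = 10.7 m east.
Residual distance = √(19.0² + 10.7²) = 21.9 m.

22 m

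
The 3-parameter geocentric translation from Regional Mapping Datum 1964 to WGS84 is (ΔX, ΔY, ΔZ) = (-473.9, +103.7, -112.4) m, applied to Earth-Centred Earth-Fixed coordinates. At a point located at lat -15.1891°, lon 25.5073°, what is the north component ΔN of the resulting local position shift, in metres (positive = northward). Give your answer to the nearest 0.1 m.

ΔN = -208.8 m

At φ = -15.1891°, λ = 25.5073°: sin φ = -0.262006, cos φ = 0.965066, sin λ = 0.430626, cos λ = 0.902530.
ΔN = −sin φ cos λ·ΔX − sin φ sin λ·ΔY + cos φ·ΔZ = −(-0.262006)(0.902530)(-473.9) − (-0.262006)(0.430626)(103.7) + (0.965066)(-112.4) = -208.84 m.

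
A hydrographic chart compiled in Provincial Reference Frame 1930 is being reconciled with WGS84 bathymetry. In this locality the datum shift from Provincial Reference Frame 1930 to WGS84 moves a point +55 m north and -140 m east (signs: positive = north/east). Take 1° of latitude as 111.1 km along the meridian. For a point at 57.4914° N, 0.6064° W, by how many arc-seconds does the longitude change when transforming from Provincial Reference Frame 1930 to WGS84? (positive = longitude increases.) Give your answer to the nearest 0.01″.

Δλ = -8.44″

At latitude 57.4914°, cos φ = 0.537426.
1° of longitude at this latitude = 111.1 × cos φ = 59.71 km, so Δλ = -140.0 / 59708.1 = -0.0023447° = -8.441″.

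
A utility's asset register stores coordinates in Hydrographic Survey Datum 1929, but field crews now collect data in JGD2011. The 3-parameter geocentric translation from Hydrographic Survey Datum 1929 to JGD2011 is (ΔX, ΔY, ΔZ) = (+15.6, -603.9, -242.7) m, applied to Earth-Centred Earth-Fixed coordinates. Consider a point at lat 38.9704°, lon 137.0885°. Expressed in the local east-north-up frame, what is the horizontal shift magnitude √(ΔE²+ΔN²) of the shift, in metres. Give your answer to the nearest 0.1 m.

The local east axis at (φ, λ) is (−sin λ, cos λ, 0), so ΔE = −sin(137.0885°)·15.6 + cos(137.0885°)·(-603.9) = 431.68 m.
The local north axis is (−sin φ cos λ, −sin φ sin λ, cos φ), giving ΔN = 7.186 + 258.596 − 188.692 = 77.09 m.
Horizontal magnitude = √(ΔE² + ΔN²) = √(431.68² + 77.09²) = 438.51 m.

438.5 m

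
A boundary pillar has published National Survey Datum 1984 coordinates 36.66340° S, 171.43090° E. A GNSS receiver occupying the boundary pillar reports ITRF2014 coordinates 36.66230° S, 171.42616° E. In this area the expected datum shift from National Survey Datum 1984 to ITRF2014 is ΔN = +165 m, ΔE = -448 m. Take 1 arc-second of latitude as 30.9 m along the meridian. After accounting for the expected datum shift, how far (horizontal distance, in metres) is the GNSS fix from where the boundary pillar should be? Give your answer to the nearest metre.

49 m

Observed coordinate differences: Δφ = +0.00110°, Δλ = -0.00474°.
Converting to metres (1° lat = 111240 m, cos φ = 0.802157): observed ΔN = 122.4 m, observed ΔE = -423.0 m.
Subtracting the expected shift leaves a residual of 122.4 − (165) = -42.6 m north and -423.0 − (-448) = 25.0 m east.
Residual distance = √((-42.6)² + 25.0²) = 49.4 m.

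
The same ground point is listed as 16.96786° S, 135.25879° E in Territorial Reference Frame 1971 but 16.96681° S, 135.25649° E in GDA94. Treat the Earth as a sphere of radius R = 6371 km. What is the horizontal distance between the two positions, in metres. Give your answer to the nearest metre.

Δφ = -16.96681° − -16.96786° = +0.00105°; Δλ = 135.25649° − 135.25879° = -0.00230°.
1° along a meridian = πR/180 = 111195 m.
ΔN = Δφ × 111195 = 116.8 m; ΔE = Δλ × 111195 × cos(-16.96786°) = -0.00230 × 111195 × 0.956469 = -244.6 m.
Distance = √(ΔE² + ΔN²) = √((-244.6)² + 116.8²) = 271.1 m.

271 m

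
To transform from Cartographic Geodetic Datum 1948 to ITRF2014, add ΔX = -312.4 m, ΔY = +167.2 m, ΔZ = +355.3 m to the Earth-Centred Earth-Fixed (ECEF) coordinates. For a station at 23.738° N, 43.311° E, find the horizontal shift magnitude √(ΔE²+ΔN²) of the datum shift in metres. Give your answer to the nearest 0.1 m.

500.2 m

The local east axis at (φ, λ) is (−sin λ, cos λ, 0), so ΔE = −sin(43.311°)·(-312.4) + cos(43.311°)·167.2 = 335.95 m.
The local north axis is (−sin φ cos λ, −sin φ sin λ, cos φ), giving ΔN = 91.507 − 46.170 + 325.240 = 370.58 m.
Horizontal magnitude = √(ΔE² + ΔN²) = √(335.95² + 370.58²) = 500.19 m.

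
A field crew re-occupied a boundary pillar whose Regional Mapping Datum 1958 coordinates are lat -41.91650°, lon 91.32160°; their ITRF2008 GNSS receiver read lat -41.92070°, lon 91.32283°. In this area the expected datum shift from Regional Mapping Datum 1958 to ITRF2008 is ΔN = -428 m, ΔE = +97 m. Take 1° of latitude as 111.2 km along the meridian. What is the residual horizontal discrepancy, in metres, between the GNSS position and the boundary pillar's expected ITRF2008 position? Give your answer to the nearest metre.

39 m

Observed coordinate differences: Δφ = -0.00420°, Δλ = +0.00123°.
Converting to metres (1° lat = 111200 m, cos φ = 0.744119): observed ΔN = -467.0 m, observed ΔE = 101.8 m.
Subtracting the expected shift leaves a residual of -467.0 − (-428) = -39.0 m north and 101.8 − (97) = 4.8 m east.
Residual distance = √((-39.0)² + 4.8²) = 39.3 m.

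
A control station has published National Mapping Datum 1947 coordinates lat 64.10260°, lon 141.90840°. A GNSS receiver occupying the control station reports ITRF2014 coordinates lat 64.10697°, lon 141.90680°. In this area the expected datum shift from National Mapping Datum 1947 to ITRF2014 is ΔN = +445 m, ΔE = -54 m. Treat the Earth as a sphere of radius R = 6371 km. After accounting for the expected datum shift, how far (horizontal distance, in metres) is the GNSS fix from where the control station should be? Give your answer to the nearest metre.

Observed coordinate differences: Δφ = +0.00437°, Δλ = -0.00160°.
Converting to metres (1° lat = 111195 m, cos φ = 0.436761): observed ΔN = 485.9 m, observed ΔE = -77.7 m.
Subtracting the expected shift leaves a residual of 485.9 − (445) = 40.9 m north and -77.7 − (-54) = -23.7 m east.
Residual distance = √(40.9² + (-23.7)²) = 47.3 m.

47 m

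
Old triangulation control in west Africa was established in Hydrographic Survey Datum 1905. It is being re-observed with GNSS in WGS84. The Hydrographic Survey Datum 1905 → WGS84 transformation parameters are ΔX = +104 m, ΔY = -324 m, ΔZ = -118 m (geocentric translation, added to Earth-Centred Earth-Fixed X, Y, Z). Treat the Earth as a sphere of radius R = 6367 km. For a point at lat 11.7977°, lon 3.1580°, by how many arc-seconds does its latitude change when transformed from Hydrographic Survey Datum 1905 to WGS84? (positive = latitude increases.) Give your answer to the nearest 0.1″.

sin φ = 0.204457, cos φ = 0.978876, sin λ = 0.055090, cos λ = 0.998481.
North component: ΔN = −sin φ cos λ·ΔX − sin φ sin λ·ΔY + cos φ·ΔZ = −(0.204457)(0.998481)(104) − (0.204457)(0.055090)(-324) + (0.978876)(-118) = -133.09 m.
1° of latitude spans πR/180 = 111125 m, so Δφ = -133.09 / 111125 × 3600 = -4.312″.

Δφ = -4.3″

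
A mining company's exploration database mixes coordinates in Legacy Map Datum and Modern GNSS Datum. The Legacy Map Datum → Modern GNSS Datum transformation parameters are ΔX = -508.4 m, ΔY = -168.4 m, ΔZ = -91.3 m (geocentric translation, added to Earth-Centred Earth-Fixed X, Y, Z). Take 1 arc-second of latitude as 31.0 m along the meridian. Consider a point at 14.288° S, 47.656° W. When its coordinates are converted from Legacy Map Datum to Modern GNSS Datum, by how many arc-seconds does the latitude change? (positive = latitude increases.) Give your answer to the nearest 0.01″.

sin φ = -0.246796, cos φ = 0.969067, sin λ = -0.739114, cos λ = 0.673580.
North component: ΔN = −sin φ cos λ·ΔX − sin φ sin λ·ΔY + cos φ·ΔZ = −(-0.246796)(0.673580)(-508.4) − (-0.246796)(-0.739114)(-168.4) + (0.969067)(-91.3) = -142.27 m.
1° of latitude spans 3600 × 31.00 = 111600 m, so Δφ = -142.27 / 111600 × 3600 = -4.589″.

Δφ = -4.59″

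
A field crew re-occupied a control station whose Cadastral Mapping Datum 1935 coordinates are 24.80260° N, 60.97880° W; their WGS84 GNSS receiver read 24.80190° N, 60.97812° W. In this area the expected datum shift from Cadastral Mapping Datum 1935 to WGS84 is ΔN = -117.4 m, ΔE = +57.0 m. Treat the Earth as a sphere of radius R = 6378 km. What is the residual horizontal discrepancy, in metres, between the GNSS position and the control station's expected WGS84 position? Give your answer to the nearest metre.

Observed coordinate differences: Δφ = -0.00070°, Δλ = +0.00068°.
Converting to metres (1° lat = 111317 m, cos φ = 0.907758): observed ΔN = -77.9 m, observed ΔE = 68.7 m.
Subtracting the expected shift leaves a residual of -77.9 − (-117.4) = 39.5 m north and 68.7 − (57.0) = 11.7 m east.
Residual distance = √(39.5² + 11.7²) = 41.2 m.

41 m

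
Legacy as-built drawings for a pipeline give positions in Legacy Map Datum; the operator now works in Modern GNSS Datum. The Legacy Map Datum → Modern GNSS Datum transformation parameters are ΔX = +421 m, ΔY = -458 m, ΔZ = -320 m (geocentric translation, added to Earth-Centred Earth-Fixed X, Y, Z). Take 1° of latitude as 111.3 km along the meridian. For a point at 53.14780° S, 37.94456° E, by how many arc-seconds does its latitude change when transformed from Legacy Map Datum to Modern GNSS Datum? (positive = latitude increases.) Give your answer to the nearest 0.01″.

Δφ = -4.90″

sin φ = -0.800185, cos φ = 0.599753, sin λ = 0.614899, cos λ = 0.788606.
North component: ΔN = −sin φ cos λ·ΔX − sin φ sin λ·ΔY + cos φ·ΔZ = −(-0.800185)(0.788606)(421) − (-0.800185)(0.614899)(-458) + (0.599753)(-320) = -151.61 m.
1° of latitude spans 111300 m, so Δφ = -151.61 / 111300 × 3600 = -4.904″.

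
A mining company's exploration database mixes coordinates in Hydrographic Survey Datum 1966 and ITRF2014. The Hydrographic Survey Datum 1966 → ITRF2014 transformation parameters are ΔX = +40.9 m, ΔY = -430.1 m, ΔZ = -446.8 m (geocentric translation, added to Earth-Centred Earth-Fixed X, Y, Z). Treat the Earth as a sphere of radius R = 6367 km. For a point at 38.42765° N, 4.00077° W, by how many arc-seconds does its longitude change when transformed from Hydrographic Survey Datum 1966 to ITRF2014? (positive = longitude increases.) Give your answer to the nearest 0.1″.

Δλ = -17.6″

sin φ = 0.621526, cos φ = 0.783394, sin λ = -0.069770, cos λ = 0.997563.
East component: ΔE = −sin λ·ΔX + cos λ·ΔY = −(-0.069770)(40.9) + (0.997563)(-430.1) = -426.20 m.
1° of latitude spans πR/180 = 111125 m; at latitude φ, 1° of longitude spans that × cos φ = 87054.7 m, so Δλ = -426.20 / 87054.7 × 3600 = -17.625″.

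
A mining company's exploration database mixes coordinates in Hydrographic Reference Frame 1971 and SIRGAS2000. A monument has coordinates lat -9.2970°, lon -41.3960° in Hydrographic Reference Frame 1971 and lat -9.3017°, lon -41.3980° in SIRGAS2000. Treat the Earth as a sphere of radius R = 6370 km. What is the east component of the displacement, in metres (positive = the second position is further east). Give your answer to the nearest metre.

ΔE = -219 m

Δφ = -9.3017° − -9.2970° = -0.0047°; Δλ = -41.3980° − -41.3960° = -0.0020°.
1° along a meridian = πR/180 = 111177 m.
ΔN = Δφ × 111177 = -522.5 m; ΔE = Δλ × 111177 × cos(-9.2970°) = -0.0020 × 111177 × 0.986864 = -219.4 m.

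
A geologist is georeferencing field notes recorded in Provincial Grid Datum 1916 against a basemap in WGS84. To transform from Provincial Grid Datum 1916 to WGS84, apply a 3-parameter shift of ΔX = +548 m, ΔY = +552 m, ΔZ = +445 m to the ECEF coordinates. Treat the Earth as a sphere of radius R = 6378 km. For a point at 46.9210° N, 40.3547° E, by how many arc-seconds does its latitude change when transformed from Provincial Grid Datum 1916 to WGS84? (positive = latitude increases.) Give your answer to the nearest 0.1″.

Δφ = -8.5″

sin φ = 0.730413, cos φ = 0.683006, sin λ = 0.647518, cos λ = 0.762050.
North component: ΔN = −sin φ cos λ·ΔX − sin φ sin λ·ΔY + cos φ·ΔZ = −(0.730413)(0.762050)(548) − (0.730413)(0.647518)(552) + (0.683006)(445) = -262.16 m.
1° of latitude spans πR/180 = 111317 m, so Δφ = -262.16 / 111317 × 3600 = -8.478″.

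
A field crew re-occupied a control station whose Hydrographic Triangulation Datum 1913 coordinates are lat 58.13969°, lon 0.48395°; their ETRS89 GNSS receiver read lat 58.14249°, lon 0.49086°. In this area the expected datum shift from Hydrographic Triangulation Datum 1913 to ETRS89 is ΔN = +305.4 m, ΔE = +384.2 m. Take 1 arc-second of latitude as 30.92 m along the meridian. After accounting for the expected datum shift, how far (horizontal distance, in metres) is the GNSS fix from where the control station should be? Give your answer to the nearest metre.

Observed coordinate differences: Δφ = +0.00280°, Δλ = +0.00691°.
Converting to metres (1° lat = 111312 m, cos φ = 0.527850): observed ΔN = 311.7 m, observed ΔE = 406.0 m.
Subtracting the expected shift leaves a residual of 311.7 − (305.4) = 6.3 m north and 406.0 − (384.2) = 21.8 m east.
Residual distance = √(6.3² + 21.8²) = 22.7 m.

23 m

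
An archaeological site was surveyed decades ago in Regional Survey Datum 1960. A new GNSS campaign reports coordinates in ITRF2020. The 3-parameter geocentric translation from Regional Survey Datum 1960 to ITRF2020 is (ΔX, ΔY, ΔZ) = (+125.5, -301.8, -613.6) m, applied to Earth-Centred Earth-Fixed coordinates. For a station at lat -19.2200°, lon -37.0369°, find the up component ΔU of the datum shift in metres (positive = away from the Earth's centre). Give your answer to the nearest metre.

At φ = -19.2200°, λ = -37.0369°: sin φ = -0.329196, cos φ = 0.944262, sin λ = -0.602329, cos λ = 0.798248.
ΔU = cos φ cos λ·ΔX + cos φ sin λ·ΔY + sin φ·ΔZ = (0.944262)(0.798248)(125.5) + (0.944262)(-0.602329)(-301.8) + (-0.329196)(-613.6) = 468.24 m.

ΔU = 468 m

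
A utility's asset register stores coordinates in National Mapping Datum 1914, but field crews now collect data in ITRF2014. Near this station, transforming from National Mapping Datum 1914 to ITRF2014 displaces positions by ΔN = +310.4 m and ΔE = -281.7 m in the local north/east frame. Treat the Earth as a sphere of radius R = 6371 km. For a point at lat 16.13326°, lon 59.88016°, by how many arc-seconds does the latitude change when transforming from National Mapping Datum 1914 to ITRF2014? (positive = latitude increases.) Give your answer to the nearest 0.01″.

Δφ = 10.05″

On a sphere of radius R, 1 rad of latitude = R, so Δφ = ΔN / R = 310.4 / 6371000 = 4.8721e-05 rad = 10.049″.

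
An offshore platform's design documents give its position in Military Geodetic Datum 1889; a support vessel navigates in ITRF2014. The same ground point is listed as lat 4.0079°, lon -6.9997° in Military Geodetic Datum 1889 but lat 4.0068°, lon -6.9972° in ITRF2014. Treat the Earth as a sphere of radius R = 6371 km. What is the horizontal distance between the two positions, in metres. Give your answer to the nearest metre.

303 m

Δφ = 4.0068° − 4.0079° = -0.0011°; Δλ = -6.9972° − -6.9997° = +0.0025°.
1° along a meridian = πR/180 = 111195 m.
ΔN = Δφ × 111195 = -122.3 m; ΔE = Δλ × 111195 × cos(4.0079°) = +0.0025 × 111195 × 0.997554 = 277.3 m.
Distance = √(ΔE² + ΔN²) = √(277.3² + (-122.3)²) = 303.1 m.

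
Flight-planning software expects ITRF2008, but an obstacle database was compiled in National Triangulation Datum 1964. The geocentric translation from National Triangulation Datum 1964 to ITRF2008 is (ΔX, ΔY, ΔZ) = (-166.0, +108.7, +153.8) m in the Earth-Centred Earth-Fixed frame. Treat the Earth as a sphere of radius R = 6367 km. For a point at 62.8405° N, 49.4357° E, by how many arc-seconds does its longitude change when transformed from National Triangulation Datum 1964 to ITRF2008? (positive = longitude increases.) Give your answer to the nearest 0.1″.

sin φ = 0.889739, cos φ = 0.456469, sin λ = 0.759677, cos λ = 0.650301.
East component: ΔE = −sin λ·ΔX + cos λ·ΔY = −(0.759677)(-166.0) + (0.650301)(108.7) = 196.79 m.
1° of latitude spans πR/180 = 111125 m; at latitude φ, 1° of longitude spans that × cos φ = 50725.2 m, so Δλ = 196.79 / 50725.2 × 3600 = 13.967″.

Δλ = 14.0″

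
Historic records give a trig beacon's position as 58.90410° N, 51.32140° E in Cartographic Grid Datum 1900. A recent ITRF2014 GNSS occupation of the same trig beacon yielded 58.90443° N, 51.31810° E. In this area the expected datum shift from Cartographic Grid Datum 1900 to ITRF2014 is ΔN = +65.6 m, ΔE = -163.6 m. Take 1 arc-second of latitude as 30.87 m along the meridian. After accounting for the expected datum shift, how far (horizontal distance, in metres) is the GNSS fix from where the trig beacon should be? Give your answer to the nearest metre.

39 m

Observed coordinate differences: Δφ = +0.00033°, Δλ = -0.00330°.
Converting to metres (1° lat = 111132 m, cos φ = 0.516472): observed ΔN = 36.7 m, observed ΔE = -189.4 m.
Subtracting the expected shift leaves a residual of 36.7 − (65.6) = -28.9 m north and -189.4 − (-163.6) = -25.8 m east.
Residual distance = √((-28.9)² + (-25.8)²) = 38.8 m.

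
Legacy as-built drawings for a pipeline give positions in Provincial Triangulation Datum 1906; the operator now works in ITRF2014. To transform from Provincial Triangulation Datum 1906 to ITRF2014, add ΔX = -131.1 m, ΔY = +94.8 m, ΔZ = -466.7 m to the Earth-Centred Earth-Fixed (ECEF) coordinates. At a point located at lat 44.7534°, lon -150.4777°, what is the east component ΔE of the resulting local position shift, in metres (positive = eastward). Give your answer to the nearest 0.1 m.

ΔE = -147.1 m

The local east axis at (φ, λ) is (−sin λ, cos λ, 0), so ΔE = −sin(-150.4777°)·(-131.1) + cos(-150.4777°)·94.8 = -147.09 m.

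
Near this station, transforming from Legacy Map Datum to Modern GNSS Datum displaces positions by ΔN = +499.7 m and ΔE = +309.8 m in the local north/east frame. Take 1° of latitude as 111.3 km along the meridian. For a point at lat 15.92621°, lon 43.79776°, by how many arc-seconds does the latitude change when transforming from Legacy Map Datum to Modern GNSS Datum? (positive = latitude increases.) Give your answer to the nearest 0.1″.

1° of latitude = 111.3 km, so Δφ = 499.7 / 111300 = 0.0044897° = 16.163″.

Δφ = 16.2″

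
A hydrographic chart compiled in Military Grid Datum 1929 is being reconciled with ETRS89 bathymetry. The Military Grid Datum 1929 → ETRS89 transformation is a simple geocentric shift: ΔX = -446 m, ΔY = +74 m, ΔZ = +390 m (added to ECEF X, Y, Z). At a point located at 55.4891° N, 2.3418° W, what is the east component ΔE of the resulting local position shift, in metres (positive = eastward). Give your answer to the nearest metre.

ΔE = 56 m

At φ = 55.4891°, λ = -2.3418°: sin φ = 0.824018, cos φ = 0.566563, sin λ = -0.040861, cos λ = 0.999165.
ΔE = −sin λ·ΔX + cos λ·ΔY = −(-0.040861)·(-446) + (0.999165)·(74) = 55.71 m.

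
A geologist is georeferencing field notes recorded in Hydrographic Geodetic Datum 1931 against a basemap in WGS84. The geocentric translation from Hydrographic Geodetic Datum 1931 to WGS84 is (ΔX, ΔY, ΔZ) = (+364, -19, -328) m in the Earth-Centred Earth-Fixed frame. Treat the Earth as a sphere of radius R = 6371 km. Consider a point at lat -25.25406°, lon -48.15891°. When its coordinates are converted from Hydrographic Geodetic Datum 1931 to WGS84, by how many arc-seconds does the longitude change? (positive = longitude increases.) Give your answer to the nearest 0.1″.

Δλ = 9.3″

sin φ = -0.426633, cos φ = 0.904425, sin λ = -0.744998, cos λ = 0.667067.
East component: ΔE = −sin λ·ΔX + cos λ·ΔY = −(-0.744998)(364) + (0.667067)(-19) = 258.50 m.
1° of latitude spans πR/180 = 111195 m; at latitude φ, 1° of longitude spans that × cos φ = 100567.5 m, so Δλ = 258.50 / 100567.5 × 3600 = 9.254″.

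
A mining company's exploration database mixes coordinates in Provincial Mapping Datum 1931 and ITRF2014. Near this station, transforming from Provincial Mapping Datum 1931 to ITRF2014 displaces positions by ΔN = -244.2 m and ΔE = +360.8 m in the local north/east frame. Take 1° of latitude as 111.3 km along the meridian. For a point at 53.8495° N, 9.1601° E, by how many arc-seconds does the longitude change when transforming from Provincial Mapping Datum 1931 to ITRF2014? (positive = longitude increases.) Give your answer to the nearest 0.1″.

At latitude 53.8495°, cos φ = 0.589908.
1° of longitude at this latitude = 111.3 × cos φ = 65.66 km, so Δλ = 360.8 / 65656.8 = 0.0054952° = 19.783″.

Δλ = 19.8″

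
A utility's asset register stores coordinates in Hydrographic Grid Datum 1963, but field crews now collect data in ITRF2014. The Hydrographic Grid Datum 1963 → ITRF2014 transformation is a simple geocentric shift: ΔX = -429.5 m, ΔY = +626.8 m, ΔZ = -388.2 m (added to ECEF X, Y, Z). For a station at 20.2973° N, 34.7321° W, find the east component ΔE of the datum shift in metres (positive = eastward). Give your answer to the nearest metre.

ΔE = 270 m

At φ = 20.2973°, λ = -34.7321°: sin φ = 0.346891, cos φ = 0.937905, sin λ = -0.569740, cos λ = 0.821825.
ΔE = −sin λ·ΔX + cos λ·ΔY = −(-0.569740)·(-429.5) + (0.821825)·(626.8) = 270.42 m.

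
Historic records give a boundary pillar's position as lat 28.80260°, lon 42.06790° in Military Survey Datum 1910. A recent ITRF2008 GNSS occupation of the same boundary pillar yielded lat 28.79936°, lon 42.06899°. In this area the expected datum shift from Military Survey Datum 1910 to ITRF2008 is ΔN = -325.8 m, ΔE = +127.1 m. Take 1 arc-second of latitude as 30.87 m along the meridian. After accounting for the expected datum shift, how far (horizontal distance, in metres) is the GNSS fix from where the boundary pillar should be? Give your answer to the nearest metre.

Observed coordinate differences: Δφ = -0.00324°, Δλ = +0.00109°.
Converting to metres (1° lat = 111132 m, cos φ = 0.876285): observed ΔN = -360.1 m, observed ΔE = 106.1 m.
Subtracting the expected shift leaves a residual of -360.1 − (-325.8) = -34.3 m north and 106.1 − (127.1) = -21.0 m east.
Residual distance = √((-34.3)² + (-21.0)²) = 40.2 m.

40 m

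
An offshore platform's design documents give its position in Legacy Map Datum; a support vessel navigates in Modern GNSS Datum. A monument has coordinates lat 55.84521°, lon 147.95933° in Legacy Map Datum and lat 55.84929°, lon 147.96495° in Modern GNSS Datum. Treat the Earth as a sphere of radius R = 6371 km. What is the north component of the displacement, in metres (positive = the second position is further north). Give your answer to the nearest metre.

ΔN = 454 m

Δφ = 55.84929° − 55.84521° = +0.00408°; Δλ = 147.96495° − 147.95933° = +0.00562°.
1° along a meridian = πR/180 = 111195 m.
ΔN = Δφ × 111195 = 453.7 m; ΔE = Δλ × 111195 × cos(55.84521°) = +0.00562 × 111195 × 0.561431 = 350.8 m.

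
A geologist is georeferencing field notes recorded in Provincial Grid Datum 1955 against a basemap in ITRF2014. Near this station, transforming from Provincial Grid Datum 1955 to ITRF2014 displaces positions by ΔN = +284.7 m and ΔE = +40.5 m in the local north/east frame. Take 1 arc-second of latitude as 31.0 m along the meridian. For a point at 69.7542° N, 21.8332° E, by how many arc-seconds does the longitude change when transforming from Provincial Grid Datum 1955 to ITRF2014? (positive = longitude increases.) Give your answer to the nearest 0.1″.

Δλ = 3.8″

At latitude 69.7542°, cos φ = 0.346048.
1″ of longitude at this latitude = 31.00 × cos φ = 10.7275 m, so Δλ = 40.5 / 10.7275 = 3.775″.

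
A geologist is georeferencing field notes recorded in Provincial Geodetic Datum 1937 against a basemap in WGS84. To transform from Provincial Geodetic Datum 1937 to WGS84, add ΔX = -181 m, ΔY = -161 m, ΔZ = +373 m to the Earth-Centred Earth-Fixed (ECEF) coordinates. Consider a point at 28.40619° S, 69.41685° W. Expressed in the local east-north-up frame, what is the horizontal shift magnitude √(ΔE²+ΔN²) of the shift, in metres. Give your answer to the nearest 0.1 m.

At φ = -28.40619°, λ = -69.41685°: sin φ = -0.475719, cos φ = 0.879597, sin λ = -0.936163, cos λ = 0.351566.
ΔE = −sin λ·ΔX + cos λ·ΔY = −(-0.936163)·(-181) + (0.351566)·(-161) = -226.05 m.
ΔN = −sin φ cos λ·ΔX − sin φ sin λ·ΔY + cos φ·ΔZ = −(-0.475719)(0.351566)(-181) − (-0.475719)(-0.936163)(-161) + (0.879597)(373) = 369.52 m.
Horizontal magnitude = √(ΔE² + ΔN²) = √((-226.05)² + 369.52²) = 433.18 m.

433.2 m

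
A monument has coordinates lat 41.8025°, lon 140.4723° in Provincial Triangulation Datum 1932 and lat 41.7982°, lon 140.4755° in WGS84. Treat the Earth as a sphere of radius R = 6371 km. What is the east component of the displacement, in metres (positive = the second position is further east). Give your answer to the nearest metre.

Δφ = 41.7982° − 41.8025° = -0.0043°; Δλ = 140.4755° − 140.4723° = +0.0032°.
1° along a meridian = πR/180 = 111195 m.
ΔN = Δφ × 111195 = -478.1 m; ΔE = Δλ × 111195 × cos(41.8025°) = +0.0032 × 111195 × 0.745447 = 265.2 m.

ΔE = 265 m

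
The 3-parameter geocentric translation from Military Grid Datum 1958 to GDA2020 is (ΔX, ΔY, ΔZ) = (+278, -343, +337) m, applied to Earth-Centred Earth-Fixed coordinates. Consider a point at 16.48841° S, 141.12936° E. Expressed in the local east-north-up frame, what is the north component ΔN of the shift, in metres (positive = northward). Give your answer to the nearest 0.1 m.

The local north axis is (−sin φ cos λ, −sin φ sin λ, cos φ), giving ΔN = -61.431 − 61.094 + 323.142 = 200.62 m.

ΔN = 200.6 m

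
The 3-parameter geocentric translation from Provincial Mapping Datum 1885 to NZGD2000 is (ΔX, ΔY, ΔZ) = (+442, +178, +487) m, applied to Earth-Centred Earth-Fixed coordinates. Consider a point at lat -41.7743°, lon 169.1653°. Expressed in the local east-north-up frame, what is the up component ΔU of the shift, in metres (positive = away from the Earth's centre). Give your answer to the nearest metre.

ΔU = -623 m

At φ = -41.7743°, λ = 169.1653°: sin φ = -0.666198, cos φ = 0.745775, sin λ = 0.187976, cos λ = -0.982174.
ΔU = cos φ cos λ·ΔX + cos φ sin λ·ΔY + sin φ·ΔZ = (0.745775)(-0.982174)(442) + (0.745775)(0.187976)(178) + (-0.666198)(487) = -623.24 m.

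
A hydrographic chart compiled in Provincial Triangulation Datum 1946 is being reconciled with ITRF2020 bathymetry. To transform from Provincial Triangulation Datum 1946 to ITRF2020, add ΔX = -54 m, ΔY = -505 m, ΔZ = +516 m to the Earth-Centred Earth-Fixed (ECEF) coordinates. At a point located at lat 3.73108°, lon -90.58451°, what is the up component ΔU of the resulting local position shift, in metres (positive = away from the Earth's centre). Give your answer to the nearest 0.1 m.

At φ = 3.73108°, λ = -90.58451°: sin φ = 0.065074, cos φ = 0.997880, sin λ = -0.999948, cos λ = -0.010201.
ΔU = cos φ cos λ·ΔX + cos φ sin λ·ΔY + sin φ·ΔZ = (0.997880)(-0.010201)(-54) + (0.997880)(-0.999948)(-505) + (0.065074)(516) = 538.03 m.

ΔU = 538.0 m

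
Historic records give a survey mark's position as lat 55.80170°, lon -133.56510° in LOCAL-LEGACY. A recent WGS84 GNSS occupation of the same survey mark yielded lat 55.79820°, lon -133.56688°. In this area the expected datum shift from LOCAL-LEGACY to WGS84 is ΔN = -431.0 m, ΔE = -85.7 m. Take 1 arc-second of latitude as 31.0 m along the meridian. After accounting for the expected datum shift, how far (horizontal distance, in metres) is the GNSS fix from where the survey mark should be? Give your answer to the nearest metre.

48 m

Observed coordinate differences: Δφ = -0.00350°, Δλ = -0.00178°.
Converting to metres (1° lat = 111600 m, cos φ = 0.562059): observed ΔN = -390.6 m, observed ΔE = -111.7 m.
Subtracting the expected shift leaves a residual of -390.6 − (-431.0) = 40.4 m north and -111.7 − (-85.7) = -26.0 m east.
Residual distance = √(40.4² + (-26.0)²) = 48.0 m.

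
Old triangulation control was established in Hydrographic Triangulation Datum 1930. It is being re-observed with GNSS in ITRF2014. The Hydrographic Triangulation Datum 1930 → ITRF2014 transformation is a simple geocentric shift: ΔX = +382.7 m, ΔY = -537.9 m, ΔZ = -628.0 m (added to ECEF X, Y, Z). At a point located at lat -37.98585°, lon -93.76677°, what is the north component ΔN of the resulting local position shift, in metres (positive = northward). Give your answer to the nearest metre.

ΔN = -180 m

The local north axis is (−sin φ cos λ, −sin φ sin λ, cos φ), giving ΔN = -15.474 + 330.344 − 494.966 = -180.10 m.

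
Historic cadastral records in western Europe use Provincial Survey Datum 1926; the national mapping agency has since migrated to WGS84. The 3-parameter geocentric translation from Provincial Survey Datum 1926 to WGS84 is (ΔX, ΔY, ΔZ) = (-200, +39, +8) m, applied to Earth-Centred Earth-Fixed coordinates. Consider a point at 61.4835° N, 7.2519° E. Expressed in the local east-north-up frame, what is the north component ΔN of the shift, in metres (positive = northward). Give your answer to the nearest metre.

The local north axis is (−sin φ cos λ, −sin φ sin λ, cos φ), giving ΔN = 174.330 − 4.326 + 3.819 = 173.82 m.

ΔN = 174 m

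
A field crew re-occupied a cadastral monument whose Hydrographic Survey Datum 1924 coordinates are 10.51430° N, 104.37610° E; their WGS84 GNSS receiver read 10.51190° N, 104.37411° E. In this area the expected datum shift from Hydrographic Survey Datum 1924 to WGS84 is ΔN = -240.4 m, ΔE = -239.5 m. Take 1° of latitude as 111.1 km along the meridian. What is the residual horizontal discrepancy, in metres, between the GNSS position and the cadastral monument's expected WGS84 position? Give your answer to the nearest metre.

34 m

Observed coordinate differences: Δφ = -0.00240°, Δλ = -0.00199°.
Converting to metres (1° lat = 111100 m, cos φ = 0.983209): observed ΔN = -266.6 m, observed ΔE = -217.4 m.
Subtracting the expected shift leaves a residual of -266.6 − (-240.4) = -26.2 m north and -217.4 − (-239.5) = 22.1 m east.
Residual distance = √((-26.2)² + 22.1²) = 34.3 m.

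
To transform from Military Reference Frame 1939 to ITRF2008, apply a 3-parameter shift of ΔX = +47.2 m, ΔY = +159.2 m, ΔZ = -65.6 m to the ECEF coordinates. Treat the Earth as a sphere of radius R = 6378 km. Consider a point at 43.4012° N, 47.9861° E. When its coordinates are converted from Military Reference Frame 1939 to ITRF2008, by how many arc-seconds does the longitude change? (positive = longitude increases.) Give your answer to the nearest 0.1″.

sin φ = 0.687103, cos φ = 0.726560, sin λ = 0.742982, cos λ = 0.669311.
East component: ΔE = −sin λ·ΔX + cos λ·ΔY = −(0.742982)(47.2) + (0.669311)(159.2) = 71.49 m.
1° of latitude spans πR/180 = 111317 m; at latitude φ, 1° of longitude spans that × cos φ = 80878.6 m, so Δλ = 71.49 / 80878.6 × 3600 = 3.182″.

Δλ = 3.2″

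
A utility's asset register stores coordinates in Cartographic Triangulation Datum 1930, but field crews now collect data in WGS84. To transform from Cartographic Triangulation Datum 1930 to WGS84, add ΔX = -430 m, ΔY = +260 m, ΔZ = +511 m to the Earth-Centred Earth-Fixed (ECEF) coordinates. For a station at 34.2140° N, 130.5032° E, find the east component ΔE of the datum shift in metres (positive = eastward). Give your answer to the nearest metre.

ΔE = 158 m

At φ = 34.2140°, λ = 130.5032°: sin φ = 0.562285, cos φ = 0.826943, sin λ = 0.760370, cos λ = -0.649491.
ΔE = −sin λ·ΔX + cos λ·ΔY = −(0.760370)·(-430) + (-0.649491)·(260) = 158.09 m.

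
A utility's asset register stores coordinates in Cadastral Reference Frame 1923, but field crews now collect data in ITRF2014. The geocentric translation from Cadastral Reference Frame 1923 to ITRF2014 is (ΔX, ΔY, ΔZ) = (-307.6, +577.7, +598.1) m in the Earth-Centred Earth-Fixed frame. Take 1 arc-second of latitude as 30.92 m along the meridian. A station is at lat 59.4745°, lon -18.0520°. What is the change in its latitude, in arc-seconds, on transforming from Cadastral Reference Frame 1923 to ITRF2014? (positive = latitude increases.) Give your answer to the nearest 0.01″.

sin φ = 0.861403, cos φ = 0.507922, sin λ = -0.309880, cos λ = 0.950776.
North component: ΔN = −sin φ cos λ·ΔX − sin φ sin λ·ΔY + cos φ·ΔZ = −(0.861403)(0.950776)(-307.6) − (0.861403)(-0.309880)(577.7) + (0.507922)(598.1) = 709.92 m.
1° of latitude spans 3600 × 30.92 = 111312 m, so Δφ = 709.92 / 111312 × 3600 = 22.960″.

Δφ = 22.96″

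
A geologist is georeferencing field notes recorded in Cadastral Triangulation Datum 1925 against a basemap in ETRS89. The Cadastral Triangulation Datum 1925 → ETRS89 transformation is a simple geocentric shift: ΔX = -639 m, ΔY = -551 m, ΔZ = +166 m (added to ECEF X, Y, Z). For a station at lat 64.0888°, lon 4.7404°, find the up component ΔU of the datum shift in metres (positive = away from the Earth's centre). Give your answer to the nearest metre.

The local up (radial) axis is (cos φ cos λ, cos φ sin λ, sin φ), giving ΔU = -278.274 − 19.898 + 149.312 = -148.86 m.

ΔU = -149 m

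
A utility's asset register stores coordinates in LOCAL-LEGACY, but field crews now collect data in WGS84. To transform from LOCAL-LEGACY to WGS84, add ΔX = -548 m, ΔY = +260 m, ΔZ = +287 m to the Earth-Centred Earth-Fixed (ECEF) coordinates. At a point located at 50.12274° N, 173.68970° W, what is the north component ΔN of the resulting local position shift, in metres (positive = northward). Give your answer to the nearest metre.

ΔN = -212 m

At φ = 50.12274°, λ = -173.68970°: sin φ = 0.767420, cos φ = 0.641145, sin λ = -0.109913, cos λ = -0.993941.
ΔN = −sin φ cos λ·ΔX − sin φ sin λ·ΔY + cos φ·ΔZ = −(0.767420)(-0.993941)(-548) − (0.767420)(-0.109913)(260) + (0.641145)(287) = -212.06 m.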